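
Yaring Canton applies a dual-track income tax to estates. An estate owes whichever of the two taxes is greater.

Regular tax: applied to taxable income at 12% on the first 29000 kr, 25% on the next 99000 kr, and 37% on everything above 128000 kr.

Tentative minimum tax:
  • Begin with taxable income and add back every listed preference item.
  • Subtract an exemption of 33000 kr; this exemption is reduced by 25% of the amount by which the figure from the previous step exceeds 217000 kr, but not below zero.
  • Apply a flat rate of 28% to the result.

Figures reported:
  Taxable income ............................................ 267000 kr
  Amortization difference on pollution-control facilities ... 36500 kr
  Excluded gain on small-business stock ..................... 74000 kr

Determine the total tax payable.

105700 kr

Regular tax:
  29000 kr × 12% = 3480 kr
  99000 kr × 25% = 24750 kr
  139000 kr × 37% = 51430 kr
  → 79660 kr

Tentative minimum tax:
  Adjusted income: 267000 kr + 36500 kr + 74000 kr = 377500 kr
  Exemption: 25% × (377500 kr − 217000 kr) = 40125 kr ≥ 33000 kr, so the exemption is fully phased out
  Base: 377500 kr − 0 kr = 377500 kr
  377500 kr × 28% = 105700 kr

105700 kr > 79660 kr, so the tentative minimum tax is the binding amount.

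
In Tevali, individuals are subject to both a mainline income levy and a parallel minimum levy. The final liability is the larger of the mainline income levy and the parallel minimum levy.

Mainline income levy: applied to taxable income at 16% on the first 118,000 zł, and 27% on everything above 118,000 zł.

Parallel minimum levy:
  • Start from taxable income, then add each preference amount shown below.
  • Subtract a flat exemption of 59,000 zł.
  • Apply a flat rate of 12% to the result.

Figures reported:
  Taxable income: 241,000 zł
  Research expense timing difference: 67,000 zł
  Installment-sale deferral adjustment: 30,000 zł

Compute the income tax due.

52,090 zł

Mainline income levy:
  118,000 zł × 16% = 18,880 zł
  123,000 zł × 27% = 33,210 zł
  → 52,090 zł

Parallel minimum levy:
  Adjusted income: 241,000 zł + 67,000 zł + 30,000 zł = 338,000 zł
  Less exemption 59,000 zł → base 279,000 zł
  279,000 zł × 12% = 33,480 zł

52,090 zł > 33,480 zł, so the mainline income levy governs.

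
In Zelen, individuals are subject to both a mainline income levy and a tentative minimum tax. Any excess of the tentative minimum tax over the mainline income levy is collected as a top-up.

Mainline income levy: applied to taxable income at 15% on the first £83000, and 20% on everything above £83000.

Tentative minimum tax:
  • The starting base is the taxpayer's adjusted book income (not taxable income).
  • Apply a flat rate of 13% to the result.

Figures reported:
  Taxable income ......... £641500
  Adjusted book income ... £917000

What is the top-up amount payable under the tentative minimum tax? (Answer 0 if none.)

Tentative minimum tax:
  Base (adjusted book income): £917000
  £917000 × 13% = £119210

Mainline income levy:
  £83000 × 15% = £12450
  £558500 × 20% = £111700
  → £124150

£119210 ≤ £124150, so no add-on is due.

£0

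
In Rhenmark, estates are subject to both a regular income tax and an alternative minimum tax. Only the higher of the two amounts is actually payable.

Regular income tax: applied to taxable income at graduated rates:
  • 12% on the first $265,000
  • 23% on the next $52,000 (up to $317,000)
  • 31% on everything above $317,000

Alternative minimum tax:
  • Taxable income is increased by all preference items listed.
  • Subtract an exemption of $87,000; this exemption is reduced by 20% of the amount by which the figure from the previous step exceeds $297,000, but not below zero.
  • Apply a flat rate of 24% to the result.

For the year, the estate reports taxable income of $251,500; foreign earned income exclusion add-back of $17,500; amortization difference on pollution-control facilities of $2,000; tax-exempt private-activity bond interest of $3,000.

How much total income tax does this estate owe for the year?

$44,880

Regular income tax:
  $251,500 × 12% = $30,180

Alternative minimum tax:
  Adjusted income: $251,500 + $17,500 + $2,000 + $3,000 = $274,000
  Exemption: $274,000 ≤ $297,000, so full $87,000 applies
  Base: $274,000 − $87,000 = $187,000
  $187,000 × 24% = $44,880

$44,880 > $30,180, so the alternative minimum tax is the binding amount.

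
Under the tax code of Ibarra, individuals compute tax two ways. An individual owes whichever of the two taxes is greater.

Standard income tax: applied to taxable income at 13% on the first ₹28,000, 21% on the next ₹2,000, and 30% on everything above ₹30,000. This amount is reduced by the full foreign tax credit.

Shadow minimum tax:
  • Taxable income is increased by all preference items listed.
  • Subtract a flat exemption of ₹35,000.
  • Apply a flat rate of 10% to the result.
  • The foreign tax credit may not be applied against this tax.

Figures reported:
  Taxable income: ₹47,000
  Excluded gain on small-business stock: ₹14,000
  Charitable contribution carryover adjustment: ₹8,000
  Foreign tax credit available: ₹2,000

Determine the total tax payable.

₹7,160

Standard income tax:
  ₹28,000 × 13% = ₹3,640
  ₹2,000 × 21% = ₹420
  ₹17,000 × 30% = ₹5,100
  → ₹9,160
  Less foreign tax credit ₹2,000 → ₹7,160

Shadow minimum tax:
  Adjusted income: ₹47,000 + ₹14,000 + ₹8,000 = ₹69,000
  Less exemption ₹35,000 → base ₹34,000
  ₹34,000 × 10% = ₹3,400

₹7,160 > ₹3,400, so the standard income tax governs.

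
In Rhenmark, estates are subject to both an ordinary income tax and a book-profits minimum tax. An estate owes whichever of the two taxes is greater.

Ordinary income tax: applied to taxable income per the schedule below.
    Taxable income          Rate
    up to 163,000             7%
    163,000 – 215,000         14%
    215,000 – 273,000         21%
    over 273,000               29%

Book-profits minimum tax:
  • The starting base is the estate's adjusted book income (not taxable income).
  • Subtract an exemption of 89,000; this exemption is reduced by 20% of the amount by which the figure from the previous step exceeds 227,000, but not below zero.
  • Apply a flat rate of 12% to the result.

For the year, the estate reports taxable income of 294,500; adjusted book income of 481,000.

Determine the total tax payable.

53,136

Book-profits minimum tax:
  Base (adjusted book income): 481,000
  Exemption: 89,000 − 20% × (481,000 − 227,000) = 89,000 − 50,800 = 38,200
  Base: 481,000 − 38,200 = 442,800
  442,800 × 12% = 53,136

Ordinary income tax:
  163,000 × 7% = 11,410
  52,000 × 14% = 7,280
  58,000 × 21% = 12,180
  21,500 × 29% = 6,235
  → 37,105

53,136 > 37,105, so the book-profits minimum tax is the binding amount.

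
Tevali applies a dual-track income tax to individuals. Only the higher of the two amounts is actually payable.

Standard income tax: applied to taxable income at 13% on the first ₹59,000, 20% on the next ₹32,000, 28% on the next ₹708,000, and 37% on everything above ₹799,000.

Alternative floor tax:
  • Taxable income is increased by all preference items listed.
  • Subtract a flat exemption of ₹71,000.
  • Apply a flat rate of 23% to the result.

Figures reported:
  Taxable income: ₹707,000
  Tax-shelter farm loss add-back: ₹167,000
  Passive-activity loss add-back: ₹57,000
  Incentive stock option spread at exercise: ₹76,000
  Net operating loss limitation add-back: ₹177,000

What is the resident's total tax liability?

₹255,990

Alternative floor tax:
  Adjusted income: ₹707,000 + ₹167,000 + ₹57,000 + ₹76,000 + ₹177,000 = ₹1,184,000
  Less exemption ₹71,000 → base ₹1,113,000
  ₹1,113,000 × 23% = ₹255,990

Standard income tax:
  ₹59,000 × 13% = ₹7,670
  ₹32,000 × 20% = ₹6,400
  ₹616,000 × 28% = ₹172,480
  → ₹186,550

₹255,990 > ₹186,550, so the alternative floor tax is the binding amount.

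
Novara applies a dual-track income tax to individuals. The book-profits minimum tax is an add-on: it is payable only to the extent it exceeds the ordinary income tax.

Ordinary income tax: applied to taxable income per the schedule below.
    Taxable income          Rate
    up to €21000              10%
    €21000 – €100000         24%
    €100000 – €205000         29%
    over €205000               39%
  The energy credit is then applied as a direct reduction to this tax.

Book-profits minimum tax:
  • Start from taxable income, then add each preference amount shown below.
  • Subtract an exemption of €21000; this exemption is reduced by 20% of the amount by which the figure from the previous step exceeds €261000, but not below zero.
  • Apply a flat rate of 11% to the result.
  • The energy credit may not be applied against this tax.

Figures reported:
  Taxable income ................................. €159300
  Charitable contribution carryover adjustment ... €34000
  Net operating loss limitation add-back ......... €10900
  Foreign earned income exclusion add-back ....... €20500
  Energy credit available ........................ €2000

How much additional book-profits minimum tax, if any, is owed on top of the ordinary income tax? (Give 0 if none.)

Ordinary income tax:
  €21000 × 10% = €2100
  €79000 × 24% = €18960
  €59300 × 29% = €17197
  → €38257
  Less energy credit €2000 → €36257

Book-profits minimum tax:
  Adjusted income: €159300 + €34000 + €10900 + €20500 = €224700
  Exemption: €224700 ≤ €261000, so full €21000 applies
  Base: €224700 − €21000 = €203700
  €203700 × 11% = €22407

€22407 ≤ €36257, so no add-on is due.

€0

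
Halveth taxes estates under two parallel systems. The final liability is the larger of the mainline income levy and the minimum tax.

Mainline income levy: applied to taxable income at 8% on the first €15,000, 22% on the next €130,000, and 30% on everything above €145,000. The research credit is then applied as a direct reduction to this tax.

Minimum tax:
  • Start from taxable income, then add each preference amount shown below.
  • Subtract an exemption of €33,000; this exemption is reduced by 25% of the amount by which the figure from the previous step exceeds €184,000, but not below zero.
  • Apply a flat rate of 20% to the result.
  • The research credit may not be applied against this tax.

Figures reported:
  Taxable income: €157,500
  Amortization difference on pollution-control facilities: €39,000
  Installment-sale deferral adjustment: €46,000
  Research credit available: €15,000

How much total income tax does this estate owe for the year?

€44,825

Minimum tax:
  Adjusted income: €157,500 + €39,000 + €46,000 = €242,500
  Exemption: €33,000 − 25% × (€242,500 − €184,000) = €33,000 − €14,625 = €18,375
  Base: €242,500 − €18,375 = €224,125
  €224,125 × 20% = €44,825

Mainline income levy:
  €15,000 × 8% = €1,200
  €130,000 × 22% = €28,600
  €12,500 × 30% = €3,750
  → €33,550
  Less research credit €15,000 → €18,550

€44,825 > €18,550, so the minimum tax is the binding amount.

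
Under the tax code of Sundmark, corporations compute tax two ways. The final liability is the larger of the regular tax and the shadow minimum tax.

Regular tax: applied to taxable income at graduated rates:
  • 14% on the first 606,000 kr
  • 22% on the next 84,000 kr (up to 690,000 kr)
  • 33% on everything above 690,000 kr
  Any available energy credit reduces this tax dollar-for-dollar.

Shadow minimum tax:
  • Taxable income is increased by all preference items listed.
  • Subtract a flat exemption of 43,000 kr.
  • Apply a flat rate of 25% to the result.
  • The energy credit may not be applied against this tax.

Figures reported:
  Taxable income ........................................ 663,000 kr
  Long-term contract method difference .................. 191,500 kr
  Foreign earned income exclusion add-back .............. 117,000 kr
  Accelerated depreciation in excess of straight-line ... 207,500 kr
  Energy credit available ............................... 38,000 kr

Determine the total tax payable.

284,000 kr

Regular tax:
  606,000 kr × 14% = 84,840 kr
  57,000 kr × 22% = 12,540 kr
  → 97,380 kr
  Less energy credit 38,000 kr → 59,380 kr

Shadow minimum tax:
  Adjusted income: 663,000 kr + 191,500 kr + 117,000 kr + 207,500 kr = 1,179,000 kr
  Less exemption 43,000 kr → base 1,136,000 kr
  1,136,000 kr × 25% = 284,000 kr

284,000 kr > 59,380 kr, so the shadow minimum tax is the binding amount.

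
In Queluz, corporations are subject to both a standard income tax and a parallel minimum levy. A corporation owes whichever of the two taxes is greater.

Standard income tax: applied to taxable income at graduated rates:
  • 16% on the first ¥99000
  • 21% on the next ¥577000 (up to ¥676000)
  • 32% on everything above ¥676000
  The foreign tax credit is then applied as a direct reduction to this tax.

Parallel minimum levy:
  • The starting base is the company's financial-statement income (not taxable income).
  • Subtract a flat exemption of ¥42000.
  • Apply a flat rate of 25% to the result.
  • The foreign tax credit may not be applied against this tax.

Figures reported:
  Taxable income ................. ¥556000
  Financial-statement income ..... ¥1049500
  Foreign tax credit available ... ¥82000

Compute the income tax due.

¥251875

Standard income tax:
  ¥99000 × 16% = ¥15840
  ¥457000 × 21% = ¥95970
  → ¥111810
  Less foreign tax credit ¥82000 → ¥29810

Parallel minimum levy:
  Base (financial-statement income): ¥1049500
  Less exemption ¥42000 → base ¥1007500
  ¥1007500 × 25% = ¥251875

¥251875 > ¥29810, so the parallel minimum levy is the binding amount.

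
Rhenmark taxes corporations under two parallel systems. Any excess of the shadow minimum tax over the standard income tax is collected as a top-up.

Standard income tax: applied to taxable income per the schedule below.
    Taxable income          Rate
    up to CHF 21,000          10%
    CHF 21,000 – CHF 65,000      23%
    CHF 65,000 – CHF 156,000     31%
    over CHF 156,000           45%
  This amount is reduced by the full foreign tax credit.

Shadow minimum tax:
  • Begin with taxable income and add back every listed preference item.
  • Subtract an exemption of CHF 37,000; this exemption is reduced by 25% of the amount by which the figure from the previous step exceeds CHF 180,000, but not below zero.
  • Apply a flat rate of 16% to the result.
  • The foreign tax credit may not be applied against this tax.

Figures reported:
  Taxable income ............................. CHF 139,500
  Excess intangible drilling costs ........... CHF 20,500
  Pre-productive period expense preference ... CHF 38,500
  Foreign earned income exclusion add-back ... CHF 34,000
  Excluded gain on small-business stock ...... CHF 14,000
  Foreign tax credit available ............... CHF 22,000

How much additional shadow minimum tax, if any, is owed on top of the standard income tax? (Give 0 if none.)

Shadow minimum tax:
  Adjusted income: CHF 139,500 + CHF 20,500 + CHF 38,500 + CHF 34,000 + CHF 14,000 = CHF 246,500
  Exemption: CHF 37,000 − 25% × (CHF 246,500 − CHF 180,000) = CHF 37,000 − CHF 16,625 = CHF 20,375
  Base: CHF 246,500 − CHF 20,375 = CHF 226,125
  CHF 226,125 × 16% = CHF 36,180

Standard income tax:
  CHF 21,000 × 10% = CHF 2,100
  CHF 44,000 × 23% = CHF 10,120
  CHF 74,500 × 31% = CHF 23,095
  → CHF 35,315
  Less foreign tax credit CHF 22,000 → CHF 13,315

Excess of shadow minimum tax over standard income tax: CHF 36,180 − CHF 13,315 = CHF 22,865.

CHF 22,865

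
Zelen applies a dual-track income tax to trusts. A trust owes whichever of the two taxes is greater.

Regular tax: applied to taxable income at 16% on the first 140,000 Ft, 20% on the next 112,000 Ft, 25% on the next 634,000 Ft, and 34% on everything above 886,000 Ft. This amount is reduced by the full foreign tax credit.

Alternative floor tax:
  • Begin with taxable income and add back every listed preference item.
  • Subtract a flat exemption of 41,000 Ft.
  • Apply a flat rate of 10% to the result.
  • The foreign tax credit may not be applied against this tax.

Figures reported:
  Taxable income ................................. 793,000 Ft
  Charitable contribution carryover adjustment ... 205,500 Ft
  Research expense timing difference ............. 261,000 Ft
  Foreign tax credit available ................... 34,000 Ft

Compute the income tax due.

146,050 Ft

Alternative floor tax:
  Adjusted income: 793,000 Ft + 205,500 Ft + 261,000 Ft = 1,259,500 Ft
  Less exemption 41,000 Ft → base 1,218,500 Ft
  1,218,500 Ft × 10% = 121,850 Ft

Regular tax:
  140,000 Ft × 16% = 22,400 Ft
  112,000 Ft × 20% = 22,400 Ft
  541,000 Ft × 25% = 135,250 Ft
  → 180,050 Ft
  Less foreign tax credit 34,000 Ft → 146,050 Ft

146,050 Ft > 121,850 Ft, so the regular tax governs.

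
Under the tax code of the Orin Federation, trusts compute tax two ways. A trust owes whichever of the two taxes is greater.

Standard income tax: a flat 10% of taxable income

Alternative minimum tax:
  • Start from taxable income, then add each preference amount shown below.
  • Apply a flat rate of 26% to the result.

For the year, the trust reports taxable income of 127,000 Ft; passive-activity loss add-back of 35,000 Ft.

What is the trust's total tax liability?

42,120 Ft

Standard income tax:
  127,000 Ft × 10% = 12,700 Ft

Alternative minimum tax:
  Adjusted income: 127,000 Ft + 35,000 Ft = 162,000 Ft
  162,000 Ft × 26% = 42,120 Ft

42,120 Ft > 12,700 Ft, so the alternative minimum tax is the binding amount.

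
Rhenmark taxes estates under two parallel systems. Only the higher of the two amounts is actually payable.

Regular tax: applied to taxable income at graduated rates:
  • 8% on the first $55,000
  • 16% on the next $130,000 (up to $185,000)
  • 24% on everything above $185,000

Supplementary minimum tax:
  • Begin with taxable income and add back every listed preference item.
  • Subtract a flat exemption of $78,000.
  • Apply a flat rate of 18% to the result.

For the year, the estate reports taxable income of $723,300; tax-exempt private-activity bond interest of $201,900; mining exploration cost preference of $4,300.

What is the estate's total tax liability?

Supplementary minimum tax:
  Adjusted income: $723,300 + $201,900 + $4,300 = $929,500
  Less exemption $78,000 → base $851,500
  $851,500 × 18% = $153,270

Regular tax:
  $55,000 × 8% = $4,400
  $130,000 × 16% = $20,800
  $538,300 × 24% = $129,192
  → $154,392

$154,392 > $153,270, so the regular tax governs.

$154,392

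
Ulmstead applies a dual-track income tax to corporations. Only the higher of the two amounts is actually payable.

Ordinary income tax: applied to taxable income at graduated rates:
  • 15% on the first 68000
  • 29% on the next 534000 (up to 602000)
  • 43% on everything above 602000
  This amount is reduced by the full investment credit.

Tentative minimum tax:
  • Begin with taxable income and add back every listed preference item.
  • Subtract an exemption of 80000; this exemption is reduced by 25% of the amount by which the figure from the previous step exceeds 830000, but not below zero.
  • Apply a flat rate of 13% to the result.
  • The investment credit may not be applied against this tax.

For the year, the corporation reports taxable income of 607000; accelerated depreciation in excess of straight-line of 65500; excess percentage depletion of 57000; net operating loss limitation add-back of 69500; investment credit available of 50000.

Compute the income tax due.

Ordinary income tax:
  68000 × 15% = 10200
  534000 × 29% = 154860
  5000 × 43% = 2150
  → 167210
  Less investment credit 50000 → 117210

Tentative minimum tax:
  Adjusted income: 607000 + 65500 + 57000 + 69500 = 799000
  Exemption: 799000 ≤ 830000, so full 80000 applies
  Base: 799000 − 80000 = 719000
  719000 × 13% = 93470

117210 > 93470, so the ordinary income tax governs.

117210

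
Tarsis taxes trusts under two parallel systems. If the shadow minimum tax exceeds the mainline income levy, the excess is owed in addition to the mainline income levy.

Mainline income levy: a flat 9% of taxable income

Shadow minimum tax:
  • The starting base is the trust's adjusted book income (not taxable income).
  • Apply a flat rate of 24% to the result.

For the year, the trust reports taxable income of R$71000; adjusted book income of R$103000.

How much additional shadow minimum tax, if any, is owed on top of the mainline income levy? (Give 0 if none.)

Shadow minimum tax:
  Base (adjusted book income): R$103000
  R$103000 × 24% = R$24720

Mainline income levy:
  R$71000 × 9% = R$6390

Excess of shadow minimum tax over mainline income levy: R$24720 − R$6390 = R$18330.

R$18330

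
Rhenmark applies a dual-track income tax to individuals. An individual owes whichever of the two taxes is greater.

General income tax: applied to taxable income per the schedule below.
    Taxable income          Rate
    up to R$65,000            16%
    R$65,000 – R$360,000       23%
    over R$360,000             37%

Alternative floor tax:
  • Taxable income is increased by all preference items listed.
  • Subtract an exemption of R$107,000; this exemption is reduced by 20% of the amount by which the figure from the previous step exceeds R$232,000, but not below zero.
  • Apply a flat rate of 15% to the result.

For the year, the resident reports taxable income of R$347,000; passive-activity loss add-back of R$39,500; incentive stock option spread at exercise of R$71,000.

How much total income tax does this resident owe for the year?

Alternative floor tax:
  Adjusted income: R$347,000 + R$39,500 + R$71,000 = R$457,500
  Exemption: R$107,000 − 20% × (R$457,500 − R$232,000) = R$107,000 − R$45,100 = R$61,900
  Base: R$457,500 − R$61,900 = R$395,600
  R$395,600 × 15% = R$59,340

General income tax:
  R$65,000 × 16% = R$10,400
  R$282,000 × 23% = R$64,860
  → R$75,260

R$75,260 > R$59,340, so the general income tax governs.

R$75,260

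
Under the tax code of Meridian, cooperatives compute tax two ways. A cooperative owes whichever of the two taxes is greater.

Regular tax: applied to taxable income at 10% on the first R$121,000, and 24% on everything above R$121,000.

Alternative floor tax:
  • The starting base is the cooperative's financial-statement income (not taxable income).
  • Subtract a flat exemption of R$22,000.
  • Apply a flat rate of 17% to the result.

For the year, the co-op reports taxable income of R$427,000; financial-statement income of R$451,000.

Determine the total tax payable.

R$85,540

Regular tax:
  R$121,000 × 10% = R$12,100
  R$306,000 × 24% = R$73,440
  → R$85,540

Alternative floor tax:
  Base (financial-statement income): R$451,000
  Less exemption R$22,000 → base R$429,000
  R$429,000 × 17% = R$72,930

R$85,540 > R$72,930, so the regular tax governs.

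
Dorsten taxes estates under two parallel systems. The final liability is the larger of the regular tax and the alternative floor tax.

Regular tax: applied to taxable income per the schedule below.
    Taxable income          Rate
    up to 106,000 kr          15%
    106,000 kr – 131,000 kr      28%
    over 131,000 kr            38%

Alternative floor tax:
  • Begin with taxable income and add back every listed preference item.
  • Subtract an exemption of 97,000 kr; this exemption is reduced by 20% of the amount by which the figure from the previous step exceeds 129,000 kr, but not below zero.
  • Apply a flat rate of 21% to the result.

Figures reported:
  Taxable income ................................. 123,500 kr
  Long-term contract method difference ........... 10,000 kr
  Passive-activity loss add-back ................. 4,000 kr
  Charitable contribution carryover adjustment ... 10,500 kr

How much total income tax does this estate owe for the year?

20,800 kr

Alternative floor tax:
  Adjusted income: 123,500 kr + 10,000 kr + 4,000 kr + 10,500 kr = 148,000 kr
  Exemption: 97,000 kr − 20% × (148,000 kr − 129,000 kr) = 97,000 kr − 3,800 kr = 93,200 kr
  Base: 148,000 kr − 93,200 kr = 54,800 kr
  54,800 kr × 21% = 11,508 kr

Regular tax:
  106,000 kr × 15% = 15,900 kr
  17,500 kr × 28% = 4,900 kr
  → 20,800 kr

20,800 kr > 11,508 kr, so the regular tax governs.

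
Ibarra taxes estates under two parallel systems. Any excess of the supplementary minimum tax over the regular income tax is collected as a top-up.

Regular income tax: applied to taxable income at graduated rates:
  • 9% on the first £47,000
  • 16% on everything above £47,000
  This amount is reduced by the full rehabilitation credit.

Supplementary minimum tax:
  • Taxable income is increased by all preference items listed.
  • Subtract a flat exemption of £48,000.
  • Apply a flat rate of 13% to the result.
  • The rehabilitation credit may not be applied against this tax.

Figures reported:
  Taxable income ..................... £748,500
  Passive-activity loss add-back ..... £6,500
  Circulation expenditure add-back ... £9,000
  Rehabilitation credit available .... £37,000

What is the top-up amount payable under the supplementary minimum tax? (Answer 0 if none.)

Supplementary minimum tax:
  Adjusted income: £748,500 + £6,500 + £9,000 = £764,000
  Less exemption £48,000 → base £716,000
  £716,000 × 13% = £93,080

Regular income tax:
  £47,000 × 9% = £4,230
  £701,500 × 16% = £112,240
  → £116,470
  Less rehabilitation credit £37,000 → £79,470

Excess of supplementary minimum tax over regular income tax: £93,080 − £79,470 = £13,610.

£13,610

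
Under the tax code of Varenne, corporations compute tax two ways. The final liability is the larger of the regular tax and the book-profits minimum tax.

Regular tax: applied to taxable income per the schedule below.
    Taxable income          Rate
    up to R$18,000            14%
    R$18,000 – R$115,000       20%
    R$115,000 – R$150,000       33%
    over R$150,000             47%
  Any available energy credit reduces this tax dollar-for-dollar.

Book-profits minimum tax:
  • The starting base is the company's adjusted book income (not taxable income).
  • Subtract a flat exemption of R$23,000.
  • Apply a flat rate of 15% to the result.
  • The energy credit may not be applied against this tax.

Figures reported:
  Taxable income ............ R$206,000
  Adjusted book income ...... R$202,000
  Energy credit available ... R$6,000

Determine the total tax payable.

Regular tax:
  R$18,000 × 14% = R$2,520
  R$97,000 × 20% = R$19,400
  R$35,000 × 33% = R$11,550
  R$56,000 × 47% = R$26,320
  → R$59,790
  Less energy credit R$6,000 → R$53,790

Book-profits minimum tax:
  Base (adjusted book income): R$202,000
  Less exemption R$23,000 → base R$179,000
  R$179,000 × 15% = R$26,850

R$53,790 > R$26,850, so the regular tax governs.

R$53,790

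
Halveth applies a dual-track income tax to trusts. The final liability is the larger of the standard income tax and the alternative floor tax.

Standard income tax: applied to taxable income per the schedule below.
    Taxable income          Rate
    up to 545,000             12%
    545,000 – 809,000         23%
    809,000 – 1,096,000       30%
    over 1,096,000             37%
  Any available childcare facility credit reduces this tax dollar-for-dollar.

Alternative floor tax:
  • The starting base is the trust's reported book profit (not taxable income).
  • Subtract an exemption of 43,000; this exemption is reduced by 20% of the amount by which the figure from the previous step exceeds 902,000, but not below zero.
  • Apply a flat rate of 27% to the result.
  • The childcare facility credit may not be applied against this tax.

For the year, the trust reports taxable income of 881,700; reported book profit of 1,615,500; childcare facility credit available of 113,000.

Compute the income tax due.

Standard income tax:
  545,000 × 12% = 65,400
  264,000 × 23% = 60,720
  72,700 × 30% = 21,810
  → 147,930
  Less childcare facility credit 113,000 → 34,930

Alternative floor tax:
  Base (reported book profit): 1,615,500
  Exemption: 20% × (1,615,500 − 902,000) = 142,700 ≥ 43,000, so the exemption is fully phased out
  Base: 1,615,500 − 0 = 1,615,500
  1,615,500 × 27% = 436,185

436,185 > 34,930, so the alternative floor tax is the binding amount.

436,185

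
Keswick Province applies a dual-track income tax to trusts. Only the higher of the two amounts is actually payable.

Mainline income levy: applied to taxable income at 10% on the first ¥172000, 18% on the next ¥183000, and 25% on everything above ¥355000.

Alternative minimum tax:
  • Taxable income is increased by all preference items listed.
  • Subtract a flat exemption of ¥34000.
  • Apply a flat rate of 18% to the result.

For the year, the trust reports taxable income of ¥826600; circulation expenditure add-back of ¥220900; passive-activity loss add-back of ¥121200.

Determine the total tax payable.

¥204246

Alternative minimum tax:
  Adjusted income: ¥826600 + ¥220900 + ¥121200 = ¥1168700
  Less exemption ¥34000 → base ¥1134700
  ¥1134700 × 18% = ¥204246

Mainline income levy:
  ¥172000 × 10% = ¥17200
  ¥183000 × 18% = ¥32940
  ¥471600 × 25% = ¥117900
  → ¥168040

¥204246 > ¥168040, so the alternative minimum tax is the binding amount.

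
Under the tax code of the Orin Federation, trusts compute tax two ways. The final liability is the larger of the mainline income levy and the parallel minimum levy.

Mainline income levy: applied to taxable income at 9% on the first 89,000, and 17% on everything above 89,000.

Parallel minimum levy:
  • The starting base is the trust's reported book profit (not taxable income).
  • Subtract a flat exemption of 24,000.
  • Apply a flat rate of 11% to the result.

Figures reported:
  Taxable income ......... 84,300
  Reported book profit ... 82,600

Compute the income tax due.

7,587

Parallel minimum levy:
  Base (reported book profit): 82,600
  Less exemption 24,000 → base 58,600
  58,600 × 11% = 6,446

Mainline income levy:
  84,300 × 9% = 7,587

7,587 > 6,446, so the mainline income levy governs.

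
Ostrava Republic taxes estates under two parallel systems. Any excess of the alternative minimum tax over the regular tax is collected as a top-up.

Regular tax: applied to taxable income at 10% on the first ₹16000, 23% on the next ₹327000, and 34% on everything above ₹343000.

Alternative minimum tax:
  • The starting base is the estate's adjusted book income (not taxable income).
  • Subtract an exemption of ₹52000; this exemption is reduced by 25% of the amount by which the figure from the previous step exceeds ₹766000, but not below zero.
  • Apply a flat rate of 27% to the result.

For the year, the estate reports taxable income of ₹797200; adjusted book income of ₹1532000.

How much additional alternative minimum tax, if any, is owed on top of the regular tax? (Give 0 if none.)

₹182402

Regular tax:
  ₹16000 × 10% = ₹1600
  ₹327000 × 23% = ₹75210
  ₹454200 × 34% = ₹154428
  → ₹231238

Alternative minimum tax:
  Base (adjusted book income): ₹1532000
  Exemption: 25% × (₹1532000 − ₹766000) = ₹191500 ≥ ₹52000, so the exemption is fully phased out
  Base: ₹1532000 − ₹0 = ₹1532000
  ₹1532000 × 27% = ₹413640

Excess of alternative minimum tax over regular tax: ₹413640 − ₹231238 = ₹182402.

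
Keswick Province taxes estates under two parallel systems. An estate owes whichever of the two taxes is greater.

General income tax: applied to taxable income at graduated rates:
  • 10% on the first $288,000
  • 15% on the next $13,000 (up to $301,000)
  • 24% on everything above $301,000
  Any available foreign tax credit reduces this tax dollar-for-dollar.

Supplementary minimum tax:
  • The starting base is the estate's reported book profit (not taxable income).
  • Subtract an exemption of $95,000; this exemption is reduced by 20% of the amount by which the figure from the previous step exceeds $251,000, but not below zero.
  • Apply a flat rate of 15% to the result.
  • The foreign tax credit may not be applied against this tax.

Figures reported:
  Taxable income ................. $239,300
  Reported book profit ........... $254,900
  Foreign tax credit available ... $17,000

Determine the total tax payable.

$24,102

General income tax:
  $239,300 × 10% = $23,930
  Less foreign tax credit $17,000 → $6,930

Supplementary minimum tax:
  Base (reported book profit): $254,900
  Exemption: $95,000 − 20% × ($254,900 − $251,000) = $95,000 − $780 = $94,220
  Base: $254,900 − $94,220 = $160,680
  $160,680 × 15% = $24,102

$24,102 > $6,930, so the supplementary minimum tax is the binding amount.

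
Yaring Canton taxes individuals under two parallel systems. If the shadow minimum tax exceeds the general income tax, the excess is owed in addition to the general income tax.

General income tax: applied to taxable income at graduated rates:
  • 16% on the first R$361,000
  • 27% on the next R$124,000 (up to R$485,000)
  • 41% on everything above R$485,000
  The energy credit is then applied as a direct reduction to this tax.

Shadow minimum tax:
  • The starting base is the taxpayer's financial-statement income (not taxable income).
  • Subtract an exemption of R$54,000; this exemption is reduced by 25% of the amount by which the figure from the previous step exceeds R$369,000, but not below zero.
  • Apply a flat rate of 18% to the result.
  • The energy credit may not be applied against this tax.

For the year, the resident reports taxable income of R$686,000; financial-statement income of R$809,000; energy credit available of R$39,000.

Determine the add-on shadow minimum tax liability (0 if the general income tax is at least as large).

R$10,970

General income tax:
  R$361,000 × 16% = R$57,760
  R$124,000 × 27% = R$33,480
  R$201,000 × 41% = R$82,410
  → R$173,650
  Less energy credit R$39,000 → R$134,650

Shadow minimum tax:
  Base (financial-statement income): R$809,000
  Exemption: 25% × (R$809,000 − R$369,000) = R$110,000 ≥ R$54,000, so the exemption is fully phased out
  Base: R$809,000 − R$0 = R$809,000
  R$809,000 × 18% = R$145,620

Excess of shadow minimum tax over general income tax: R$145,620 − R$134,650 = R$10,970.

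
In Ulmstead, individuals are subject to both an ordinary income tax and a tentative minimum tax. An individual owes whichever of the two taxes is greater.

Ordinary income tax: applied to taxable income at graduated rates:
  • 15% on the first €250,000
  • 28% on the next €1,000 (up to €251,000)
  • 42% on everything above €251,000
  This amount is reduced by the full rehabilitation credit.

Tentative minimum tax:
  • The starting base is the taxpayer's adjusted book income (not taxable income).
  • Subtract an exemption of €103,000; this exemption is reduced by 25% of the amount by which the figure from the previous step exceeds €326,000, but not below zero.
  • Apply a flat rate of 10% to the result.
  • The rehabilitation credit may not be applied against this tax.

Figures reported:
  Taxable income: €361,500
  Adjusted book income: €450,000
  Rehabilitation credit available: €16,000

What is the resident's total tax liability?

Tentative minimum tax:
  Base (adjusted book income): €450,000
  Exemption: €103,000 − 25% × (€450,000 − €326,000) = €103,000 − €31,000 = €72,000
  Base: €450,000 − €72,000 = €378,000
  €378,000 × 10% = €37,800

Ordinary income tax:
  €250,000 × 15% = €37,500
  €1,000 × 28% = €280
  €110,500 × 42% = €46,410
  → €84,190
  Less rehabilitation credit €16,000 → €68,190

€68,190 > €37,800, so the ordinary income tax governs.

€68,190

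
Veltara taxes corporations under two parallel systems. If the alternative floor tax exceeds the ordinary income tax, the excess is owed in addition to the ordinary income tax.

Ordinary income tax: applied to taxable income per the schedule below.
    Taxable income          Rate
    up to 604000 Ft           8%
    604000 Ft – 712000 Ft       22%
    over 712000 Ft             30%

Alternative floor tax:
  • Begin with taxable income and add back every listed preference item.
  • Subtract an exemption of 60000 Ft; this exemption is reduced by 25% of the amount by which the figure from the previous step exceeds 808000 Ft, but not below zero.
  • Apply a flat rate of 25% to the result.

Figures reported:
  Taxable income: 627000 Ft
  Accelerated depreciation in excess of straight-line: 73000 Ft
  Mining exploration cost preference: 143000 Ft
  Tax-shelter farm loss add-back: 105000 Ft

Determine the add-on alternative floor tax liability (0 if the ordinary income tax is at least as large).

Alternative floor tax:
  Adjusted income: 627000 Ft + 73000 Ft + 143000 Ft + 105000 Ft = 948000 Ft
  Exemption: 60000 Ft − 25% × (948000 Ft − 808000 Ft) = 60000 Ft − 35000 Ft = 25000 Ft
  Base: 948000 Ft − 25000 Ft = 923000 Ft
  923000 Ft × 25% = 230750 Ft

Ordinary income tax:
  604000 Ft × 8% = 48320 Ft
  23000 Ft × 22% = 5060 Ft
  → 53380 Ft

Excess of alternative floor tax over ordinary income tax: 230750 Ft − 53380 Ft = 177370 Ft.

177370 Ft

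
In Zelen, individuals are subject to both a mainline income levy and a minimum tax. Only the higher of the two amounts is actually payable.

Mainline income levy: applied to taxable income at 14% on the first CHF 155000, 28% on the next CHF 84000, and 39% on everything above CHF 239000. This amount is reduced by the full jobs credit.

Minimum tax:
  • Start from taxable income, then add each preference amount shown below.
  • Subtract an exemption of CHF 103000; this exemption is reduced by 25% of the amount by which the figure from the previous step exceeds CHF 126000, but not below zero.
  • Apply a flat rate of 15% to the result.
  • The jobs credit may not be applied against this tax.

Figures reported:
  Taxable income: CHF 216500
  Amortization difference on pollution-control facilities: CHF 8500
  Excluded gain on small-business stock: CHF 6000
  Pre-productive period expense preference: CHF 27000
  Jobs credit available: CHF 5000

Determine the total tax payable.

CHF 33920

Minimum tax:
  Adjusted income: CHF 216500 + CHF 8500 + CHF 6000 + CHF 27000 = CHF 258000
  Exemption: CHF 103000 − 25% × (CHF 258000 − CHF 126000) = CHF 103000 − CHF 33000 = CHF 70000
  Base: CHF 258000 − CHF 70000 = CHF 188000
  CHF 188000 × 15% = CHF 28200

Mainline income levy:
  CHF 155000 × 14% = CHF 21700
  CHF 61500 × 28% = CHF 17220
  → CHF 38920
  Less jobs credit CHF 5000 → CHF 33920

CHF 33920 > CHF 28200, so the mainline income levy governs.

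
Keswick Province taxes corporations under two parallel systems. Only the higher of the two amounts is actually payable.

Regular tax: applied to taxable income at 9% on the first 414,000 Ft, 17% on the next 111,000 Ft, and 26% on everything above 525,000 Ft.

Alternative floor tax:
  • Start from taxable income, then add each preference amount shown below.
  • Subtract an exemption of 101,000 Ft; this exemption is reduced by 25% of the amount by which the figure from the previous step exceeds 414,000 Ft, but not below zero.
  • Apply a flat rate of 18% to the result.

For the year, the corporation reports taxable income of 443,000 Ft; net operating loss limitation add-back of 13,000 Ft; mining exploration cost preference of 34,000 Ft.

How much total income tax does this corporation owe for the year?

73,440 Ft

Regular tax:
  414,000 Ft × 9% = 37,260 Ft
  29,000 Ft × 17% = 4,930 Ft
  → 42,190 Ft

Alternative floor tax:
  Adjusted income: 443,000 Ft + 13,000 Ft + 34,000 Ft = 490,000 Ft
  Exemption: 101,000 Ft − 25% × (490,000 Ft − 414,000 Ft) = 101,000 Ft − 19,000 Ft = 82,000 Ft
  Base: 490,000 Ft − 82,000 Ft = 408,000 Ft
  408,000 Ft × 18% = 73,440 Ft

73,440 Ft > 42,190 Ft, so the alternative floor tax is the binding amount.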